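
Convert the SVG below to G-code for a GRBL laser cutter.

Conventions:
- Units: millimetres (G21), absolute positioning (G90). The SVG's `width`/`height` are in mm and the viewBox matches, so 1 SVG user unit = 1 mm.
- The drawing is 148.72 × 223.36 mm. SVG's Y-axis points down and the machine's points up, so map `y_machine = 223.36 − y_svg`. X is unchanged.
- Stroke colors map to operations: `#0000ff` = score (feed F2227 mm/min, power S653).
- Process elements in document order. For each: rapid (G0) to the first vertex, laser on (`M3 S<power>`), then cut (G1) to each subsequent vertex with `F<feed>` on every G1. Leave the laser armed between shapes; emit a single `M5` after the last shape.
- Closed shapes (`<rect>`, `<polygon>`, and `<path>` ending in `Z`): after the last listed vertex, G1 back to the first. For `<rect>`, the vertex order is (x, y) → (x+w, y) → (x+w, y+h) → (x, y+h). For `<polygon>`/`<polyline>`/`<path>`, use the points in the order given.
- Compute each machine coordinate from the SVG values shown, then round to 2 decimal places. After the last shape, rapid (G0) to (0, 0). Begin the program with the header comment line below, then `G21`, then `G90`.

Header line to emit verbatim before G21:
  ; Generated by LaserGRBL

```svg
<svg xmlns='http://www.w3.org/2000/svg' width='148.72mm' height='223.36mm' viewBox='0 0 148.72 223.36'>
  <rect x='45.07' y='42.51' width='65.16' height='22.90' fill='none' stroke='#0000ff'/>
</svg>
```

Since the viewBox matches the mm dimensions, user units are millimetres directly. The only transform is the Y-flip y_m = 223.36 − y_svg.

Shape 1 is a rectangle drawn with `<rect>`. Its stroke #0000ff means score at S653, F2227. After flipping Y the toolpath is (45.07,180.85) → (110.23,180.85) → (110.23,157.95) → (45.07,157.95) → (45.07,180.85), returning to the start.

; Generated by LaserGRBL
G21
G90
G0 X45.07 Y180.85
M3 S653
G1 X110.23 Y180.85 F2227
G1 X110.23 Y157.95 F2227
G1 X45.07 Y157.95 F2227
G1 X45.07 Y180.85 F2227
M5
G0 X0.00 Y0.00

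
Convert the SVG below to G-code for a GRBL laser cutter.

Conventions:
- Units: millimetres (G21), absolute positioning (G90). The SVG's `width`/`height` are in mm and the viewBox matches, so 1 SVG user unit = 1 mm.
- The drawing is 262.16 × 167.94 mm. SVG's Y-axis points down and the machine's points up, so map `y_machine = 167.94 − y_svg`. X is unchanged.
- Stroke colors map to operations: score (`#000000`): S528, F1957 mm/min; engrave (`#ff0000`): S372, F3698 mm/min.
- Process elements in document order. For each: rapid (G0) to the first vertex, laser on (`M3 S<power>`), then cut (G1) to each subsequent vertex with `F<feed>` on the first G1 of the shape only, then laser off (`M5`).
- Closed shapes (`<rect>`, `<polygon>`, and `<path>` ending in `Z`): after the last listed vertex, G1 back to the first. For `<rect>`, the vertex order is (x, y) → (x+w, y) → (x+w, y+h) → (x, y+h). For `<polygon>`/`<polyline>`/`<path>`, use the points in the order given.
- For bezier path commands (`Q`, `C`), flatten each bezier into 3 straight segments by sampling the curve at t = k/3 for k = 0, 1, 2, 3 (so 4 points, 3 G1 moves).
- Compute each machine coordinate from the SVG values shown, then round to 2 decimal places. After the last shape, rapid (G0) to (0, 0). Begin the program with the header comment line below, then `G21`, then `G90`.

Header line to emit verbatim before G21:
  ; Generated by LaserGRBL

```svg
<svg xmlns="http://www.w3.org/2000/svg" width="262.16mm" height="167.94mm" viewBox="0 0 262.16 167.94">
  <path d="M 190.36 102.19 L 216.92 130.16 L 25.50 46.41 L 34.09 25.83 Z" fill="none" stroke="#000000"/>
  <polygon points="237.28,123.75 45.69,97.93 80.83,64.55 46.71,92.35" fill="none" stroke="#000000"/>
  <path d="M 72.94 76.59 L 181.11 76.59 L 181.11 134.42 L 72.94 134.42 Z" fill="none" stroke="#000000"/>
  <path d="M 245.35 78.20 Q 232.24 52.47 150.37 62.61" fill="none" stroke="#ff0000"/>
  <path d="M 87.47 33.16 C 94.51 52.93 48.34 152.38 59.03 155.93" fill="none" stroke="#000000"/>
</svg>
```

; Generated by LaserGRBL
G21
G90
G0 X190.36 Y65.75
M3 S528
G1 X216.92 Y37.78 F1957
G1 X25.50 Y121.53
G1 X34.09 Y142.11
G1 X190.36 Y65.75
M5
G0 X237.28 Y44.19
M3 S528
G1 X45.69 Y70.01 F1957
G1 X80.83 Y103.39
G1 X46.71 Y75.59
G1 X237.28 Y44.19
M5
G0 X72.94 Y91.35
M3 S528
G1 X181.11 Y91.35 F1957
G1 X181.11 Y33.52
G1 X72.94 Y33.52
G1 X72.94 Y91.35
M5
G0 X245.35 Y89.74
M3 S372
G1 X228.97 Y102.91 F3698
G1 X197.31 Y108.10
G1 X150.37 Y105.33
M5
G0 X87.47 Y134.78
M3 S528
G1 X80.85 Y94.95 F1957
G1 X63.22 Y41.02
G1 X59.03 Y12.01
M5
G0 X0.00 Y0.00

Since the viewBox matches the mm dimensions, user units are millimetres directly. The only transform is the Y-flip y_m = 167.94 − y_svg.

Shape 1 is a closed polygon drawn with `<path>`. Its stroke #000000 means score at S528, F1957. After flipping Y the toolpath is (190.36,65.75) → (216.92,37.78) → (25.50,121.53) → (34.09,142.11) → (190.36,65.75), returning to the start.

Shape 2 is a closed polygon drawn with `<polygon>`. Its stroke #000000 means score at S528, F1957. After flipping Y the toolpath is (237.28,44.19) → (45.69,70.01) → (80.83,103.39) → (46.71,75.59) → (237.28,44.19), returning to the start.

Shape 3 is a rectangle drawn with `<path>`. Its stroke #000000 means score at S528, F1957. After flipping Y the toolpath is (72.94,91.35) → (181.11,91.35) → (181.11,33.52) → (72.94,33.52) → (72.94,91.35), returning to the start.

Shape 4 is a quadratic bezier drawn with `<path>`. Its stroke #ff0000 means engrave at S372, F3698. After flipping Y the toolpath is (245.35,89.74) → (228.97,102.91) → (197.31,108.10) → (150.37,105.33).

Shape 5 is a cubic bezier drawn with `<path>`. Its stroke #000000 means score at S528, F1957. After flipping Y the toolpath is (87.47,134.78) → (80.85,94.95) → (63.22,41.02) → (59.03,12.01).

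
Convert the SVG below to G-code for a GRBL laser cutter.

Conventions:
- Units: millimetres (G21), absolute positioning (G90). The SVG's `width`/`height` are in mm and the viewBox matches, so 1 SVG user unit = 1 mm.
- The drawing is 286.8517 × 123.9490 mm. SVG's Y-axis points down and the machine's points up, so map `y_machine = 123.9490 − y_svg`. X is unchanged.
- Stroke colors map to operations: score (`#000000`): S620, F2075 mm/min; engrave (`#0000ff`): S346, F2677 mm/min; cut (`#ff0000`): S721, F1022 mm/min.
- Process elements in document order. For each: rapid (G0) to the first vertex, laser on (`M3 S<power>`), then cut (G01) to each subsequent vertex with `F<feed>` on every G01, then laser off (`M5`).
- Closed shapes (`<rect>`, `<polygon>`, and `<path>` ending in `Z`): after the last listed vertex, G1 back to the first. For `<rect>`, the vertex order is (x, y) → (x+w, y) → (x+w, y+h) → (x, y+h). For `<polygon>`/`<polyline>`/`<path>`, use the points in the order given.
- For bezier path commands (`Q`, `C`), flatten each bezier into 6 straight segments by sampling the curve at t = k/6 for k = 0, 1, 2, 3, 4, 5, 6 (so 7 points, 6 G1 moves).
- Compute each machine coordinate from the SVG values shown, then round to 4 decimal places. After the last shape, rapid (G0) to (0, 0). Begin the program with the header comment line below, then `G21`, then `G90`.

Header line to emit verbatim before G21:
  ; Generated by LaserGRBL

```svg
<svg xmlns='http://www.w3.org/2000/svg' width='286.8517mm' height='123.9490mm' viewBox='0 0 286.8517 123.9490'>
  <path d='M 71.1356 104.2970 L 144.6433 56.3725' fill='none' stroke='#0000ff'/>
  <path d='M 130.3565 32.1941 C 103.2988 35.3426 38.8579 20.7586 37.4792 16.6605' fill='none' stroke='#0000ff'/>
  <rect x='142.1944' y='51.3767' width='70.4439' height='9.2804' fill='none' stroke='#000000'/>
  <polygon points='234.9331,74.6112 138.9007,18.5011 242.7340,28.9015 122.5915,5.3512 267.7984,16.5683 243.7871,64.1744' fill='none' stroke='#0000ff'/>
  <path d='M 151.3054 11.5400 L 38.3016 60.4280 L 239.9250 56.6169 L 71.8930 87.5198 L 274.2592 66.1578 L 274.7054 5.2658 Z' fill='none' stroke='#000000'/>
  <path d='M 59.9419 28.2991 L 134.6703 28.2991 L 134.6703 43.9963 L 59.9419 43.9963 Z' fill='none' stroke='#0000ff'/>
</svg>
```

Since the viewBox matches the mm dimensions, user units are millimetres directly. The only transform is the Y-flip y_m = 123.9490 − y_svg.

Shape 1 is a line segment drawn with `<path>`. Its stroke #0000ff means engrave at S346, F2677. After flipping Y the toolpath is (71.1356,19.6520) → (144.6433,67.5765).

Shape 2 is a cubic bezier drawn with `<path>`. Its stroke #0000ff means engrave at S346, F2677. After flipping Y the toolpath is (130.3565,91.7549) → (114.1774,91.5277) → (94.5579,93.4721) → (74.2882,96.8042) → (56.1584,100.7402) → (42.9587,104.4963) → (37.4792,107.2885).

Shape 3 is a rectangle drawn with `<rect>`. Its stroke #000000 means score at S620, F2075. After flipping Y the toolpath is (142.1944,72.5723) → (212.6383,72.5723) → (212.6383,63.2919) → (142.1944,63.2919) → (142.1944,72.5723), returning to the start.

Shape 4 is a closed polygon drawn with `<polygon>`. Its stroke #0000ff means engrave at S346, F2677. After flipping Y the toolpath is (234.9331,49.3378) → (138.9007,105.4479) → (242.7340,95.0475) → (122.5915,118.5978) → (267.7984,107.3807) → (243.7871,59.7746) → (234.9331,49.3378), returning to the start.

Shape 5 is a closed polygon drawn with `<path>`. Its stroke #000000 means score at S620, F2075. After flipping Y the toolpath is (151.3054,112.4090) → (38.3016,63.5210) → (239.9250,67.3321) → (71.8930,36.4292) → (274.2592,57.7912) → (274.7054,118.6832) → (151.3054,112.4090), returning to the start.

Shape 6 is a rectangle drawn with `<path>`. Its stroke #0000ff means engrave at S346, F2677. After flipping Y the toolpath is (59.9419,95.6499) → (134.6703,95.6499) → (134.6703,79.9527) → (59.9419,79.9527) → (59.9419,95.6499), returning to the start.

; Generated by LaserGRBL
G21
G90
G0 X71.1356 Y19.6520
M3 S346
G01 X144.6433 Y67.5765 F2677
M5
G0 X130.3565 Y91.7549
M3 S346
G01 X114.1774 Y91.5277 F2677
G01 X94.5579 Y93.4721 F2677
G01 X74.2882 Y96.8042 F2677
G01 X56.1584 Y100.7402 F2677
G01 X42.9587 Y104.4963 F2677
G01 X37.4792 Y107.2885 F2677
M5
G0 X142.1944 Y72.5723
M3 S620
G01 X212.6383 Y72.5723 F2075
G01 X212.6383 Y63.2919 F2075
G01 X142.1944 Y63.2919 F2075
G01 X142.1944 Y72.5723 F2075
M5
G0 X234.9331 Y49.3378
M3 S346
G01 X138.9007 Y105.4479 F2677
G01 X242.7340 Y95.0475 F2677
G01 X122.5915 Y118.5978 F2677
G01 X267.7984 Y107.3807 F2677
G01 X243.7871 Y59.7746 F2677
G01 X234.9331 Y49.3378 F2677
M5
G0 X151.3054 Y112.4090
M3 S620
G01 X38.3016 Y63.5210 F2075
G01 X239.9250 Y67.3321 F2075
G01 X71.8930 Y36.4292 F2075
G01 X274.2592 Y57.7912 F2075
G01 X274.7054 Y118.6832 F2075
G01 X151.3054 Y112.4090 F2075
M5
G0 X59.9419 Y95.6499
M3 S346
G01 X134.6703 Y95.6499 F2677
G01 X134.6703 Y79.9527 F2677
G01 X59.9419 Y79.9527 F2677
G01 X59.9419 Y95.6499 F2677
M5
G0 X0.0000 Y0.0000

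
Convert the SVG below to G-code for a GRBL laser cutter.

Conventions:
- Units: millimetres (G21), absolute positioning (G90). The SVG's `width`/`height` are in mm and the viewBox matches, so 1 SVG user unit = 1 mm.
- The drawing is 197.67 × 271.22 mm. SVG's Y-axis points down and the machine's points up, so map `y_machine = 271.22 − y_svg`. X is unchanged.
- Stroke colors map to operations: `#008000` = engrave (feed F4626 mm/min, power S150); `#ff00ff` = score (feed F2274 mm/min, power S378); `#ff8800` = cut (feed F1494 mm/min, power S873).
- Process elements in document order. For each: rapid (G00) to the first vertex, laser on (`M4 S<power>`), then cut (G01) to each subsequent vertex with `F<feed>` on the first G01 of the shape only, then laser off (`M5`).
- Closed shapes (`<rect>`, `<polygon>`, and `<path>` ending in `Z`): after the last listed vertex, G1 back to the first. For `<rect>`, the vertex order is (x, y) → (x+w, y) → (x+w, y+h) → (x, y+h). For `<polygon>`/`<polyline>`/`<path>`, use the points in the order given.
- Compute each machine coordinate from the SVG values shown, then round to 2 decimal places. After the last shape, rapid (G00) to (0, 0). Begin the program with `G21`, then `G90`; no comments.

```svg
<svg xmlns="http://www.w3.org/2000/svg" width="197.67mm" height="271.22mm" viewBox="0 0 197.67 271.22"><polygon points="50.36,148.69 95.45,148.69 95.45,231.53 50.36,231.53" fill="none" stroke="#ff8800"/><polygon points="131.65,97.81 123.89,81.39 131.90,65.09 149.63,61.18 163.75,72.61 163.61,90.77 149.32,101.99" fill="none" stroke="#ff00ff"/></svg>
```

G21
G90
G00 X50.36 Y122.53
M4 S873
G01 X95.45 Y122.53 F1494
G01 X95.45 Y39.69
G01 X50.36 Y39.69
G01 X50.36 Y122.53
M5
G00 X131.65 Y173.41
M4 S378
G01 X123.89 Y189.83 F2274
G01 X131.90 Y206.13
G01 X149.63 Y210.04
G01 X163.75 Y198.61
G01 X163.61 Y180.45
G01 X149.32 Y169.23
G01 X131.65 Y173.41
M5
G00 X0.00 Y0.00

viewBox `0 0 197.67 271.22` with mm width/height → 1 unit = 1 mm. Flip: y_m = 271.22 − y_svg.

**Shape 1** — `<polygon>` rectangle, stroke `#ff8800` → cut (S873, F1494). Machine vertices: (50.36,122.53) → (95.45,122.53) → (95.45,39.69) → (50.36,39.69) → (50.36,122.53). Closed: final G1 returns to the first vertex.

**Shape 2** — `<polygon>` regular polygon, stroke `#ff00ff` → score (S378, F2274). Machine vertices: (131.65,173.41) → (123.89,189.83) → (131.90,206.13) → (149.63,210.04) → (163.75,198.61) → (163.61,180.45) → (149.32,169.23) → (131.65,173.41). Closed: final G1 returns to the first vertex.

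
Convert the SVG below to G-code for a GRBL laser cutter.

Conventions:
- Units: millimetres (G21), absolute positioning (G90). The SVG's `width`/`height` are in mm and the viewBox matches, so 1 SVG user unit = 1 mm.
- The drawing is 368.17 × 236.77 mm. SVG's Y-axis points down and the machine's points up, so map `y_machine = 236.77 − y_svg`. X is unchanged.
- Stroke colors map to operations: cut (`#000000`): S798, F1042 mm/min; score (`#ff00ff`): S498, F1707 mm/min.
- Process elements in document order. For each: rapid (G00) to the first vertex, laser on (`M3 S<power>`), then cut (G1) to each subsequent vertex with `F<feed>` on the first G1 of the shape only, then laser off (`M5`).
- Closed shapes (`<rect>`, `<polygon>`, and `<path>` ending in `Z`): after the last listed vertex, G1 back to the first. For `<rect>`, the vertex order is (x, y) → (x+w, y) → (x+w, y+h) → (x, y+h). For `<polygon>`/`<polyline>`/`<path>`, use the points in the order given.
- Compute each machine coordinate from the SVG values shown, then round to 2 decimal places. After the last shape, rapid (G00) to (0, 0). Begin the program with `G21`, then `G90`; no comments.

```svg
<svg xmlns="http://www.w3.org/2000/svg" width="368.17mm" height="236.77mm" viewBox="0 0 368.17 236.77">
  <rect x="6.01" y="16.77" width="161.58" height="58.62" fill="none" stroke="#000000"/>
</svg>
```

Since the viewBox matches the mm dimensions, user units are millimetres directly. The only transform is the Y-flip y_m = 236.77 − y_svg.

Shape 1 is a rectangle drawn with `<rect>`. Its stroke #000000 means cut at S798, F1042. After flipping Y the toolpath is (6.01,220.00) → (167.59,220.00) → (167.59,161.38) → (6.01,161.38) → (6.01,220.00), returning to the start.

G21
G90
G00 X6.01 Y220.00
M3 S798
G1 X167.59 Y220.00 F1042
G1 X167.59 Y161.38
G1 X6.01 Y161.38
G1 X6.01 Y220.00
M5
G00 X0.00 Y0.00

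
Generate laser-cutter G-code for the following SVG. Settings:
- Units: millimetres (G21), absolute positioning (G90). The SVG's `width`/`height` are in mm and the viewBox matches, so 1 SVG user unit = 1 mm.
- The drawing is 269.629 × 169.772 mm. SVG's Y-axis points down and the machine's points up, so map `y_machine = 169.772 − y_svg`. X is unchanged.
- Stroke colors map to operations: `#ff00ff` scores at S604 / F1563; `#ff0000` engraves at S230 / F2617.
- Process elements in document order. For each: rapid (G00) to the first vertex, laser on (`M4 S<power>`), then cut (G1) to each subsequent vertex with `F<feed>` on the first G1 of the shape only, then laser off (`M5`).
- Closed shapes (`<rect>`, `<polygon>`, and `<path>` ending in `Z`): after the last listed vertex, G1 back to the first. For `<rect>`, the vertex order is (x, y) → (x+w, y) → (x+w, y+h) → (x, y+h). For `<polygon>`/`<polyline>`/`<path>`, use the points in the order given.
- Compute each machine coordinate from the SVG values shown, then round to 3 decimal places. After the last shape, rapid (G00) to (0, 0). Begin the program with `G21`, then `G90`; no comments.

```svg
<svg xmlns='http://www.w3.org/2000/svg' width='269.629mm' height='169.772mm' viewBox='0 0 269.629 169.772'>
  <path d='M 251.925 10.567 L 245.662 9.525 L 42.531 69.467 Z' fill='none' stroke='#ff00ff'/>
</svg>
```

1 u = 1 mm; y_m = 169.772 − y.

[1] `<path>` closed polygon, #ff00ff→score S604 F1563: (251.925,159.205) → (245.662,160.247) → (42.531,100.305) → (251.925,159.205) (closed)

G21
G90
G00 X251.925 Y159.205
M4 S604
G1 X245.662 Y160.247 F1563
G1 X42.531 Y100.305
G1 X251.925 Y159.205
M5
G00 X0.000 Y0.000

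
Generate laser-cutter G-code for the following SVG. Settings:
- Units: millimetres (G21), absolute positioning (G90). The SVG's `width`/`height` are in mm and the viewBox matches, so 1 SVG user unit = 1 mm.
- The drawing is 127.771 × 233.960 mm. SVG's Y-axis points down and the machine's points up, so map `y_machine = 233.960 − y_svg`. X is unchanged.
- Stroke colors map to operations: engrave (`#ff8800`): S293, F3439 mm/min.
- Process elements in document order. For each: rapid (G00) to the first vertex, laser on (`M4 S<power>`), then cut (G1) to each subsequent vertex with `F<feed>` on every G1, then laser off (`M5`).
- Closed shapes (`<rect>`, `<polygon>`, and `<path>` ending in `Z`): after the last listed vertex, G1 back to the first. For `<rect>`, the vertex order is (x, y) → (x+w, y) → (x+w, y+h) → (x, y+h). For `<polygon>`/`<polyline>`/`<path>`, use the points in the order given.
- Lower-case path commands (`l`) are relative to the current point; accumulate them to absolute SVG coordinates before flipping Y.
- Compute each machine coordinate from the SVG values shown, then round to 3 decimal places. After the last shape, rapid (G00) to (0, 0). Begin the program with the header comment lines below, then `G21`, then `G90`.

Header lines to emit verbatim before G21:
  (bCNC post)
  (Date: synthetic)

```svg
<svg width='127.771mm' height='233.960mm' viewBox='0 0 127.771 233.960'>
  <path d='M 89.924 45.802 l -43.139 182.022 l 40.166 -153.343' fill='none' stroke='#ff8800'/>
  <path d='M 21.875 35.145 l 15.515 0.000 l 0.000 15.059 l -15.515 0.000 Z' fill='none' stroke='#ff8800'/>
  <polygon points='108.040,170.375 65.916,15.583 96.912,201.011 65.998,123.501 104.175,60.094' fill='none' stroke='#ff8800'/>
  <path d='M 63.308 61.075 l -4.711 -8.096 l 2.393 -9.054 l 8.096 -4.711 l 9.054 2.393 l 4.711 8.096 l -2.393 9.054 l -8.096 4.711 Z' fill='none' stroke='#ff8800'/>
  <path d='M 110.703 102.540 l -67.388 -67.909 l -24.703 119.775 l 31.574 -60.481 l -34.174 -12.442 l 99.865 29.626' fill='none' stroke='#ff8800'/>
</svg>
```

viewBox `0 0 127.771 233.960` with mm width/height → 1 unit = 1 mm. Flip: y_m = 233.960 − y_svg.

**Shape 1** — `<path>` open polyline, stroke `#ff8800` → engrave (S293, F3439). Machine vertices: (89.924,188.158) → (46.785,6.136) → (86.951,159.479). Open path.

**Shape 2** — `<path>` rectangle, stroke `#ff8800` → engrave (S293, F3439). Machine vertices: (21.875,198.815) → (37.390,198.815) → (37.390,183.756) → (21.875,183.756) → (21.875,198.815). Closed: final G1 returns to the first vertex.

**Shape 3** — `<polygon>` closed polygon, stroke `#ff8800` → engrave (S293, F3439). Machine vertices: (108.040,63.585) → (65.916,218.377) → (96.912,32.949) → (65.998,110.459) → (104.175,173.866) → (108.040,63.585). Closed: final G1 returns to the first vertex.

**Shape 4** — `<path>` regular polygon, stroke `#ff8800` → engrave (S293, F3439). Machine vertices: (63.308,172.885) → (58.597,180.981) → (60.990,190.035) → (69.086,194.746) → (78.140,192.353) → (82.851,184.257) → (80.458,175.203) → (72.362,170.492) → (63.308,172.885). Closed: final G1 returns to the first vertex.

**Shape 5** — `<path>` open polyline, stroke `#ff8800` → engrave (S293, F3439). Machine vertices: (110.703,131.420) → (43.315,199.329) → (18.612,79.554) → (50.186,140.035) → (16.012,152.477) → (115.877,122.851). Open path.

(bCNC post)
(Date: synthetic)
G21
G90
G00 X89.924 Y188.158
M4 S293
G1 X46.785 Y6.136 F3439
G1 X86.951 Y159.479 F3439
M5
G00 X21.875 Y198.815
M4 S293
G1 X37.390 Y198.815 F3439
G1 X37.390 Y183.756 F3439
G1 X21.875 Y183.756 F3439
G1 X21.875 Y198.815 F3439
M5
G00 X108.040 Y63.585
M4 S293
G1 X65.916 Y218.377 F3439
G1 X96.912 Y32.949 F3439
G1 X65.998 Y110.459 F3439
G1 X104.175 Y173.866 F3439
G1 X108.040 Y63.585 F3439
M5
G00 X63.308 Y172.885
M4 S293
G1 X58.597 Y180.981 F3439
G1 X60.990 Y190.035 F3439
G1 X69.086 Y194.746 F3439
G1 X78.140 Y192.353 F3439
G1 X82.851 Y184.257 F3439
G1 X80.458 Y175.203 F3439
G1 X72.362 Y170.492 F3439
G1 X63.308 Y172.885 F3439
M5
G00 X110.703 Y131.420
M4 S293
G1 X43.315 Y199.329 F3439
G1 X18.612 Y79.554 F3439
G1 X50.186 Y140.035 F3439
G1 X16.012 Y152.477 F3439
G1 X115.877 Y122.851 F3439
M5
G00 X0.000 Y0.000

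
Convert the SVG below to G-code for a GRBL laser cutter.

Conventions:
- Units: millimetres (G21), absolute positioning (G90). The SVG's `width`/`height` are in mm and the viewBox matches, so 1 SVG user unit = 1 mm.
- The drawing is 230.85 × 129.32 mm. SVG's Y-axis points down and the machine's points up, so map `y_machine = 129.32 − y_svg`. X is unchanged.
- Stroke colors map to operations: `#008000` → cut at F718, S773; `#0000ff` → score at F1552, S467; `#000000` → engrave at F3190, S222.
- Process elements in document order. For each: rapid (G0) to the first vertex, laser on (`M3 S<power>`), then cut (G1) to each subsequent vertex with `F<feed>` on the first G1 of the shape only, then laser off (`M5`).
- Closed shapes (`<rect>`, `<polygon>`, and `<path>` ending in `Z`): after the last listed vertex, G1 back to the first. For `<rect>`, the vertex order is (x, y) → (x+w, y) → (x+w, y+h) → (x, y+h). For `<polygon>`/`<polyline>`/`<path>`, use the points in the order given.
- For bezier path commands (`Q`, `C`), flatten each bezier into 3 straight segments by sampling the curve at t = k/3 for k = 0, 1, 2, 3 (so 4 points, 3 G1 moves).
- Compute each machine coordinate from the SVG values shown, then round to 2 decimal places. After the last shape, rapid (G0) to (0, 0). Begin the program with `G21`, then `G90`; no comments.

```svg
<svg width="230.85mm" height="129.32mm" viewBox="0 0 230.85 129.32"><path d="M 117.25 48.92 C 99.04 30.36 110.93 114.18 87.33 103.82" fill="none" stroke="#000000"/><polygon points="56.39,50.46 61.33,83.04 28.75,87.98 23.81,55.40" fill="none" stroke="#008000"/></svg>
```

Since the viewBox matches the mm dimensions, user units are millimetres directly. The only transform is the Y-flip y_m = 129.32 − y_svg.

Shape 1 is a cubic bezier drawn with `<path>`. Its stroke #000000 means engrave at S222, F3190. After flipping Y the toolpath is (117.25,80.40) → (106.64,72.11) → (101.53,39.25) → (87.33,25.50).

Shape 2 is a regular polygon drawn with `<polygon>`. Its stroke #008000 means cut at S773, F718. After flipping Y the toolpath is (56.39,78.86) → (61.33,46.28) → (28.75,41.34) → (23.81,73.92) → (56.39,78.86), returning to the start.

G21
G90
G0 X117.25 Y80.40
M3 S222
G1 X106.64 Y72.11 F3190
G1 X101.53 Y39.25
G1 X87.33 Y25.50
M5
G0 X56.39 Y78.86
M3 S773
G1 X61.33 Y46.28 F718
G1 X28.75 Y41.34
G1 X23.81 Y73.92
G1 X56.39 Y78.86
M5
G0 X0.00 Y0.00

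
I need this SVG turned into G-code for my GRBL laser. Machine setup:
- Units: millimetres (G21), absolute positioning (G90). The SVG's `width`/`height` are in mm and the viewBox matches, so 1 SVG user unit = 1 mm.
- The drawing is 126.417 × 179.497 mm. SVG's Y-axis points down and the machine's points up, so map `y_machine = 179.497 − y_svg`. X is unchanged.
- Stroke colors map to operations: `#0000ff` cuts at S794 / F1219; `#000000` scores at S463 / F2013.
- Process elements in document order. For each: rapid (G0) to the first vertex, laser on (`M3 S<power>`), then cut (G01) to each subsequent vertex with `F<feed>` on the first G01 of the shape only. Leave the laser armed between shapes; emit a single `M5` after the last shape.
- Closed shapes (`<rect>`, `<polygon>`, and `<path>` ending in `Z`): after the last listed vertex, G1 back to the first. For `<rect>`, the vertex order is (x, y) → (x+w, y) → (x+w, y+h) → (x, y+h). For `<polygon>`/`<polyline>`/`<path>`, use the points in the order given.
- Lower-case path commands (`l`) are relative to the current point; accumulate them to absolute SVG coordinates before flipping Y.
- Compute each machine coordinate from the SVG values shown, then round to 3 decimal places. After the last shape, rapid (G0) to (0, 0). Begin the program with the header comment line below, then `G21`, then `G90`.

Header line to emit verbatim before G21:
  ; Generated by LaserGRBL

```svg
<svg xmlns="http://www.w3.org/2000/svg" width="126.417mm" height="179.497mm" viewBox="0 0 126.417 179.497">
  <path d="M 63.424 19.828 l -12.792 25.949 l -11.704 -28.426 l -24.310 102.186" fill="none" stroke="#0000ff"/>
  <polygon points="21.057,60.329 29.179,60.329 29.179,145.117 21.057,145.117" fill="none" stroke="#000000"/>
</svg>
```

Since the viewBox matches the mm dimensions, user units are millimetres directly. The only transform is the Y-flip y_m = 179.497 − y_svg.

Shape 1 is a open polyline drawn with `<path>`. Its stroke #0000ff means cut at S794, F1219. After flipping Y the toolpath is (63.424,159.669) → (50.632,133.720) → (38.928,162.146) → (14.618,59.960).

Shape 2 is a rectangle drawn with `<polygon>`. Its stroke #000000 means score at S463, F2013. After flipping Y the toolpath is (21.057,119.168) → (29.179,119.168) → (29.179,34.380) → (21.057,34.380) → (21.057,119.168), returning to the start.

; Generated by LaserGRBL
G21
G90
G0 X63.424 Y159.669
M3 S794
G01 X50.632 Y133.720 F1219
G01 X38.928 Y162.146
G01 X14.618 Y59.960
G0 X21.057 Y119.168
M3 S463
G01 X29.179 Y119.168 F2013
G01 X29.179 Y34.380
G01 X21.057 Y34.380
G01 X21.057 Y119.168
M5
G0 X0.000 Y0.000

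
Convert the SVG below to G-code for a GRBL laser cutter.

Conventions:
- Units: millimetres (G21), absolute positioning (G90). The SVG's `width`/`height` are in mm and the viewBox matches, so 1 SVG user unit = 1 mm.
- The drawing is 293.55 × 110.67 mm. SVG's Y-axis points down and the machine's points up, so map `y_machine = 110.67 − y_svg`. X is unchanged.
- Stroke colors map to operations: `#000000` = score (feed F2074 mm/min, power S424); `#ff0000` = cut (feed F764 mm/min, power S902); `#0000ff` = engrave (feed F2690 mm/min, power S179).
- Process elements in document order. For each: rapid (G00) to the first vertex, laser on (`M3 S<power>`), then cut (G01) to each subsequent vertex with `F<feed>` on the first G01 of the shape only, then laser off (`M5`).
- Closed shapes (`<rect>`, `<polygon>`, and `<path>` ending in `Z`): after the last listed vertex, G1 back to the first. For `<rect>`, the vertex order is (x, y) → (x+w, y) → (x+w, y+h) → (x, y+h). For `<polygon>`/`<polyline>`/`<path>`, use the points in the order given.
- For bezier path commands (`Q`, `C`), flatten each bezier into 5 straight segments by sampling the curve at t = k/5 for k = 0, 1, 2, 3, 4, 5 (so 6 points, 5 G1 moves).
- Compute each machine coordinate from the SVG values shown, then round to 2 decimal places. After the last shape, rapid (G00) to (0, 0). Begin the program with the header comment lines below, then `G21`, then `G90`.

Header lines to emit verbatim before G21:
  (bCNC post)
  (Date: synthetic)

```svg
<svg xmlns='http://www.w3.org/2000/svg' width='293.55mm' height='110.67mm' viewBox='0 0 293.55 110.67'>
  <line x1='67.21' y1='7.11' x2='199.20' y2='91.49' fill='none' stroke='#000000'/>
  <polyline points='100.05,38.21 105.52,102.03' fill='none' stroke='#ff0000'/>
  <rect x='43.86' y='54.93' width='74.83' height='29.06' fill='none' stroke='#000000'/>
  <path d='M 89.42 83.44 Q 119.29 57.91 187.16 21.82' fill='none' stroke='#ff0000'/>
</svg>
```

(bCNC post)
(Date: synthetic)
G21
G90
G00 X67.21 Y103.56
M3 S424
G01 X199.20 Y19.18 F2074
M5
G00 X100.05 Y72.46
M3 S902
G01 X105.52 Y8.64 F764
M5
G00 X43.86 Y55.74
M3 S424
G01 X118.69 Y55.74 F2074
G01 X118.69 Y26.68
G01 X43.86 Y26.68
G01 X43.86 Y55.74
M5
G00 X89.42 Y27.23
M3 S902
G01 X102.89 Y37.86 F764
G01 X119.40 Y49.34
G01 X138.94 Y61.67
G01 X161.53 Y74.84
G01 X187.16 Y88.85
M5
G00 X0.00 Y0.00

1 u = 1 mm; y_m = 110.67 − y.

[1] `<line>` line segment, #000000→score S424 F2074: (67.21,103.56) → (199.20,19.18)

[2] `<polyline>` line segment, #ff0000→cut S902 F764: (100.05,72.46) → (105.52,8.64)

[3] `<rect>` rectangle, #000000→score S424 F2074: (43.86,55.74) → (118.69,55.74) → (118.69,26.68) → (43.86,26.68) → (43.86,55.74) (closed)

[4] `<path>` quadratic bezier, #ff0000→cut S902 F764: (89.42,27.23) → (102.89,37.86) → (119.40,49.34) → (138.94,61.67) → (161.53,74.84) → (187.16,88.85)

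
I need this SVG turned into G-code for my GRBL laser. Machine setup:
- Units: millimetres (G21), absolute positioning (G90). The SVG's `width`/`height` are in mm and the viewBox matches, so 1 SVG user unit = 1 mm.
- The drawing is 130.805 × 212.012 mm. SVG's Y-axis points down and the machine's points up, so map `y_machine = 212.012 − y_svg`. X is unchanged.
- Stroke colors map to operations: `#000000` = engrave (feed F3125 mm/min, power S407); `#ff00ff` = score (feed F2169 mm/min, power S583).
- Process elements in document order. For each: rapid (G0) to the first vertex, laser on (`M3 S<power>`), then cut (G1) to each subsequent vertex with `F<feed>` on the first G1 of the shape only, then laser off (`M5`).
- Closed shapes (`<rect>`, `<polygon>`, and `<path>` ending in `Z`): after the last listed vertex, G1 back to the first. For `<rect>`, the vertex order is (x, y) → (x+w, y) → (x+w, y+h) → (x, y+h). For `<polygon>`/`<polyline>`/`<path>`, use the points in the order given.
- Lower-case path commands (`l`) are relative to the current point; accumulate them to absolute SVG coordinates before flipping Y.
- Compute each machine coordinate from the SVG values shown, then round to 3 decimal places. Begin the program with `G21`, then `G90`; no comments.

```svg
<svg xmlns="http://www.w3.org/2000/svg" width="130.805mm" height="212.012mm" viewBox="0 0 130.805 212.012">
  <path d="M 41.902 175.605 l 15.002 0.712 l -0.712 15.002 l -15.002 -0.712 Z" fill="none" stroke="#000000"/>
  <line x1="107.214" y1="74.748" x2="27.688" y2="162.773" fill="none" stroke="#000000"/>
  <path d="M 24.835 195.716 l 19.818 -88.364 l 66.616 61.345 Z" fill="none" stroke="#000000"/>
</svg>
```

viewBox `0 0 130.805 212.012` with mm width/height → 1 unit = 1 mm. Flip: y_m = 212.012 − y_svg.

**Shape 1** — `<path>` regular polygon, stroke `#000000` → engrave (S407, F3125). Machine vertices: (41.902,36.407) → (56.904,35.695) → (56.192,20.693) → (41.190,21.405) → (41.902,36.407). Closed: final G1 returns to the first vertex.

**Shape 2** — `<line>` line segment, stroke `#000000` → engrave (S407, F3125). Machine vertices: (107.214,137.264) → (27.688,49.239). Open path.

**Shape 3** — `<path>` regular polygon, stroke `#000000` → engrave (S407, F3125). Machine vertices: (24.835,16.296) → (44.653,104.660) → (111.269,43.315) → (24.835,16.296). Closed: final G1 returns to the first vertex.

G21
G90
G0 X41.902 Y36.407
M3 S407
G1 X56.904 Y35.695 F3125
G1 X56.192 Y20.693
G1 X41.190 Y21.405
G1 X41.902 Y36.407
M5
G0 X107.214 Y137.264
M3 S407
G1 X27.688 Y49.239 F3125
M5
G0 X24.835 Y16.296
M3 S407
G1 X44.653 Y104.660 F3125
G1 X111.269 Y43.315
G1 X24.835 Y16.296
M5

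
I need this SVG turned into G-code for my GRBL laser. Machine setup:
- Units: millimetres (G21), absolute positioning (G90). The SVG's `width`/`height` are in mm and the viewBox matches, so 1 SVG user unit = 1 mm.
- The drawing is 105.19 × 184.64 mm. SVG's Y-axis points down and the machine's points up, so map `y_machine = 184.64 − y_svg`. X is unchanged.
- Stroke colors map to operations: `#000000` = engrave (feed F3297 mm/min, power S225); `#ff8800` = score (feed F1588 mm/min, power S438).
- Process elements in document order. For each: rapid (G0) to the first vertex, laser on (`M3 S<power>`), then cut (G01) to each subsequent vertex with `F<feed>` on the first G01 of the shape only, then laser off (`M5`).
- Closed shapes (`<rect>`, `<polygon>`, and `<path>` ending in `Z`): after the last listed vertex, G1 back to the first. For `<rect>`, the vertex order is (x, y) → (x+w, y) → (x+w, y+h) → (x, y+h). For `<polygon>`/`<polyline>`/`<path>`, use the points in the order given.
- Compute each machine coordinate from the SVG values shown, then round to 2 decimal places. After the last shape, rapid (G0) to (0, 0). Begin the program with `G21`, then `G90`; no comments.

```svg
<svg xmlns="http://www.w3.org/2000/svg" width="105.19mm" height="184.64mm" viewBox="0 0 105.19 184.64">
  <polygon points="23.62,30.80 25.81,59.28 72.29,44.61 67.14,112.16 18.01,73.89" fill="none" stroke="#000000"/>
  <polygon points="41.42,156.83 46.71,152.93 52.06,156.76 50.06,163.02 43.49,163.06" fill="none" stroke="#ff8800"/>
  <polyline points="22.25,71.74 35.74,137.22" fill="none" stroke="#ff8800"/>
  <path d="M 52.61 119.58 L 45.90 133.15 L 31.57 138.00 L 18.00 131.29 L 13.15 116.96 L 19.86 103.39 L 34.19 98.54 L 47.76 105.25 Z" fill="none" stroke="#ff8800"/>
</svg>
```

G21
G90
G0 X23.62 Y153.84
M3 S225
G01 X25.81 Y125.36 F3297
G01 X72.29 Y140.03
G01 X67.14 Y72.48
G01 X18.01 Y110.75
G01 X23.62 Y153.84
M5
G0 X41.42 Y27.81
M3 S438
G01 X46.71 Y31.71 F1588
G01 X52.06 Y27.88
G01 X50.06 Y21.62
G01 X43.49 Y21.58
G01 X41.42 Y27.81
M5
G0 X22.25 Y112.90
M3 S438
G01 X35.74 Y47.42 F1588
M5
G0 X52.61 Y65.06
M3 S438
G01 X45.90 Y51.49 F1588
G01 X31.57 Y46.64
G01 X18.00 Y53.35
G01 X13.15 Y67.68
G01 X19.86 Y81.25
G01 X34.19 Y86.10
G01 X47.76 Y79.39
G01 X52.61 Y65.06
M5
G0 X0.00 Y0.00

1 u = 1 mm; y_m = 184.64 − y.

[1] `<polygon>` closed polygon, #000000→engrave S225 F3297: (23.62,153.84) → (25.81,125.36) → (72.29,140.03) → (67.14,72.48) → (18.01,110.75) → (23.62,153.84) (closed)

[2] `<polygon>` regular polygon, #ff8800→score S438 F1588: (41.42,27.81) → (46.71,31.71) → (52.06,27.88) → (50.06,21.62) → (43.49,21.58) → (41.42,27.81) (closed)

[3] `<polyline>` line segment, #ff8800→score S438 F1588: (22.25,112.90) → (35.74,47.42)

[4] `<path>` regular polygon, #ff8800→score S438 F1588: (52.61,65.06) → (45.90,51.49) → (31.57,46.64) → (18.00,53.35) → (13.15,67.68) → (19.86,81.25) → (34.19,86.10) → (47.76,79.39) → (52.61,65.06) (closed)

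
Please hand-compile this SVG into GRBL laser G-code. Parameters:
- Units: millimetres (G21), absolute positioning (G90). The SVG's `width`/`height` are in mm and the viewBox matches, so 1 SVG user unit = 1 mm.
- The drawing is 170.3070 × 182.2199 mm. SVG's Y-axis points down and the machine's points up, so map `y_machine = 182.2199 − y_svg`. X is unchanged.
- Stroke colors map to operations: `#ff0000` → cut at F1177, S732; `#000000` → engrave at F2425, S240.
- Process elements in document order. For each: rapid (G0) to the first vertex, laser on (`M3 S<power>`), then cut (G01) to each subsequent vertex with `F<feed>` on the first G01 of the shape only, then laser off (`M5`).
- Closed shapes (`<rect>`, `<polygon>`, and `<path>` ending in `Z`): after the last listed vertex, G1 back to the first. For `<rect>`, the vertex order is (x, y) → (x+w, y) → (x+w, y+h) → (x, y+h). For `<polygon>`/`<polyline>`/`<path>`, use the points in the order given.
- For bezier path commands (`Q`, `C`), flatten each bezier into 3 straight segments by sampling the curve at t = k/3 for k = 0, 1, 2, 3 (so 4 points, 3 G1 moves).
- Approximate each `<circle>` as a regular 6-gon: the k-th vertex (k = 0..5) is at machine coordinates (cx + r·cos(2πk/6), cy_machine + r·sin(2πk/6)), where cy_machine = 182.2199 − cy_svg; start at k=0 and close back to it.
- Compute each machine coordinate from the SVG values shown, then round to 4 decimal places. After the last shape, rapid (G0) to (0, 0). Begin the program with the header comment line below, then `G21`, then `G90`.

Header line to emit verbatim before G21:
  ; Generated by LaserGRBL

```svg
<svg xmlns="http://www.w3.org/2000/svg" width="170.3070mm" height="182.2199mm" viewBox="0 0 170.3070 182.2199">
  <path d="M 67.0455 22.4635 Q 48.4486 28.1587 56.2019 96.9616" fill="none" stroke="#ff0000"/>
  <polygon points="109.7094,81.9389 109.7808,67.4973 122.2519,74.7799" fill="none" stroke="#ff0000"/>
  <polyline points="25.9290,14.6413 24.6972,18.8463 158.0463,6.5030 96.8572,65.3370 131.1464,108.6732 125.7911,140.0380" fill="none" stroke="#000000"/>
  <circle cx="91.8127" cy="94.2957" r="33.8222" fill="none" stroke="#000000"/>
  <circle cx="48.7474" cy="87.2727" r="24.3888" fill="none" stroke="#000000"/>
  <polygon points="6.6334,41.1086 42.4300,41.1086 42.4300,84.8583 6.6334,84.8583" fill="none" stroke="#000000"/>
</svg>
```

; Generated by LaserGRBL
G21
G90
G0 X67.0455 Y159.7564
M3 S732
G01 X57.5754 Y148.9476 F1177
G01 X53.9608 Y124.1149
G01 X56.2019 Y85.2583
M5
G0 X109.7094 Y100.2810
M3 S732
G01 X109.7808 Y114.7226 F1177
G01 X122.2519 Y107.4400
G01 X109.7094 Y100.2810
M5
G0 X25.9290 Y167.5786
M3 S240
G01 X24.6972 Y163.3736 F2425
G01 X158.0463 Y175.7169
G01 X96.8572 Y116.8829
G01 X131.1464 Y73.5467
G01 X125.7911 Y42.1819
M5
G0 X125.6349 Y87.9242
M3 S240
G01 X108.7238 Y117.2151 F2425
G01 X74.9016 Y117.2151
G01 X57.9905 Y87.9242
G01 X74.9016 Y58.6333
G01 X108.7238 Y58.6333
G01 X125.6349 Y87.9242
M5
G0 X73.1362 Y94.9472
M3 S240
G01 X60.9418 Y116.0685 F2425
G01 X36.5530 Y116.0685
G01 X24.3586 Y94.9472
G01 X36.5530 Y73.8259
G01 X60.9418 Y73.8259
G01 X73.1362 Y94.9472
M5
G0 X6.6334 Y141.1113
M3 S240
G01 X42.4300 Y141.1113 F2425
G01 X42.4300 Y97.3616
G01 X6.6334 Y97.3616
G01 X6.6334 Y141.1113
M5
G0 X0.0000 Y0.0000

viewBox `0 0 170.3070 182.2199` with mm width/height → 1 unit = 1 mm. Flip: y_m = 182.2199 − y_svg.

**Shape 1** — `<path>` quadratic bezier, stroke `#ff0000` → cut (S732, F1177). Control points (SVG): P0=(67.0455,22.4635), P1=(48.4486,28.1587), P2=(56.2019,96.9616); sampled at t=k/3. Machine vertices: (67.0455,159.7564) → (57.5754,148.9476) → (53.9608,124.1149) → (56.2019,85.2583). Open path.

**Shape 2** — `<polygon>` regular polygon, stroke `#ff0000` → cut (S732, F1177). Machine vertices: (109.7094,100.2810) → (109.7808,114.7226) → (122.2519,107.4400) → (109.7094,100.2810). Closed: final G1 returns to the first vertex.

**Shape 3** — `<polyline>` open polyline, stroke `#000000` → engrave (S240, F2425). Machine vertices: (25.9290,167.5786) → (24.6972,163.3736) → (158.0463,175.7169) → (96.8572,116.8829) → (131.1464,73.5467) → (125.7911,42.1819). Open path.

**Shape 4** — `<circle>` circle, stroke `#000000` → engrave (S240, F2425). Machine vertices: (125.6349,87.9242) → (108.7238,117.2151) → (74.9016,117.2151) → (57.9905,87.9242) → (74.9016,58.6333) → (108.7238,58.6333) → (125.6349,87.9242). Closed: final G1 returns to the first vertex.

**Shape 5** — `<circle>` circle, stroke `#000000` → engrave (S240, F2425). Machine vertices: (73.1362,94.9472) → (60.9418,116.0685) → (36.5530,116.0685) → (24.3586,94.9472) → (36.5530,73.8259) → (60.9418,73.8259) → (73.1362,94.9472). Closed: final G1 returns to the first vertex.

**Shape 6** — `<polygon>` rectangle, stroke `#000000` → engrave (S240, F2425). Machine vertices: (6.6334,141.1113) → (42.4300,141.1113) → (42.4300,97.3616) → (6.6334,97.3616) → (6.6334,141.1113). Closed: final G1 returns to the first vertex.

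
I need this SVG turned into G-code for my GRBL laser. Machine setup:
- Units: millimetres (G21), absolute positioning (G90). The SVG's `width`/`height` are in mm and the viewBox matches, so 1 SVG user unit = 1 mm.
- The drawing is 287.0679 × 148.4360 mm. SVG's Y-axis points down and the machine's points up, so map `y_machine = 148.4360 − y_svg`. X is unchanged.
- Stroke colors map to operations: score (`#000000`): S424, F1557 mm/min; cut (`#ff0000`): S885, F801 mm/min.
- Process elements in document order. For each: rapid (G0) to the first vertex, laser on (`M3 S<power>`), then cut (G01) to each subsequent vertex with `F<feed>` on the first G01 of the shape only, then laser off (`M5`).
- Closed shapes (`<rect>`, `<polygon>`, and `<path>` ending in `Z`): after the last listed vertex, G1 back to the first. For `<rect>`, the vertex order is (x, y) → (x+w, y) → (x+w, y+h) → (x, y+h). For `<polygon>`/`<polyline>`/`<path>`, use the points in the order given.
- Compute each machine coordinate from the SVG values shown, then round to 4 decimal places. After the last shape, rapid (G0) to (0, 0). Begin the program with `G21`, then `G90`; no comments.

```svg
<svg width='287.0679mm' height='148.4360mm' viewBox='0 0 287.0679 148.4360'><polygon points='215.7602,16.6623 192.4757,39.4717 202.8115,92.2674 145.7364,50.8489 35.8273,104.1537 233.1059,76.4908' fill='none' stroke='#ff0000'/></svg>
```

G21
G90
G0 X215.7602 Y131.7737
M3 S885
G01 X192.4757 Y108.9643 F801
G01 X202.8115 Y56.1686
G01 X145.7364 Y97.5871
G01 X35.8273 Y44.2823
G01 X233.1059 Y71.9452
G01 X215.7602 Y131.7737
M5
G0 X0.0000 Y0.0000

viewBox `0 0 287.0679 148.4360` with mm width/height → 1 unit = 1 mm. Flip: y_m = 148.4360 − y_svg.

**Shape 1** — `<polygon>` closed polygon, stroke `#ff0000` → cut (S885, F801). Machine vertices: (215.7602,131.7737) → (192.4757,108.9643) → (202.8115,56.1686) → (145.7364,97.5871) → (35.8273,44.2823) → (233.1059,71.9452) → (215.7602,131.7737). Closed: final G1 returns to the first vertex.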